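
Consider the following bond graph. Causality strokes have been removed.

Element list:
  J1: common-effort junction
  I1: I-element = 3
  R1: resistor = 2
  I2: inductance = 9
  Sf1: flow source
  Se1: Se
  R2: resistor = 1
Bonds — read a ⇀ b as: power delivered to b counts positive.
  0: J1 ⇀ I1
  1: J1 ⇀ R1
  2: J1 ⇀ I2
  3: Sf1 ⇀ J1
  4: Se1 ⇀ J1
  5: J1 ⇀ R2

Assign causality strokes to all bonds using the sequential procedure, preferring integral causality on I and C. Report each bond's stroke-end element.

bond 3 stroke at Sf1  (Sf1: flow source, stroke at near end)
bond 4 stroke at J1  (Se1 (Se) sets effort on bond)
bond 0 stroke at I1  (J1: bond 4 brought effort, rest push out)
bond 1 stroke at R1  (0-jn J1 has e-setter on 4)
bond 2 stroke at I2  (J1: bond 4 brought effort, rest push out)
bond 5 stroke at R2  (J1 effort already set via bond 4)

b0 stroke→I1
b1 stroke→R1
b2 stroke→I2
b3 stroke→Sf1
b4 stroke→J1
b5 stroke→R2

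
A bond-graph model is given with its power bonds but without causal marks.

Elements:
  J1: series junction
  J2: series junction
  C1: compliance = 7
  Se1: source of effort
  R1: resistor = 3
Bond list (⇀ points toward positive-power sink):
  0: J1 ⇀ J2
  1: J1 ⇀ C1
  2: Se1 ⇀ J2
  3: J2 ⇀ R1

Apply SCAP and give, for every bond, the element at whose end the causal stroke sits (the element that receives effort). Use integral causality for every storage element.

β2 stroke→J2  (Se1: effort source, stroke at far end)
β1 stroke→J1  (prefer integral on C1)
β0 stroke→J2  (closing 1-jn rule on J1)
β3 stroke→R1  (J2: last free bond brings flow in)

#0 |J2
#1 |J1
#2 |J2
#3 |R1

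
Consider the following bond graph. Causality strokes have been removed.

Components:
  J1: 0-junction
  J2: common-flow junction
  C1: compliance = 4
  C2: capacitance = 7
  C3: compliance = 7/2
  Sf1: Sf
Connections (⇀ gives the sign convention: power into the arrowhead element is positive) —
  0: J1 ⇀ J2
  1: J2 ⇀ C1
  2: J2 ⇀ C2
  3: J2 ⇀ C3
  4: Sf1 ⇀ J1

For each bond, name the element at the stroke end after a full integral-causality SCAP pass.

β4 →Sf1  (Sf1: flow source, stroke at near end)
β0 →J1  (J1 needs exactly one e-in)
β1 →J2  (1-jn J2 has f-setter on 0)
β2 →J2  (J2 flow already set via bond 0)
β3 →J2  (common-f at J2 fixed by 0)

#0 stroke→J1
#1 stroke→J2
#2 stroke→J2
#3 stroke→J2
#4 stroke→Sf1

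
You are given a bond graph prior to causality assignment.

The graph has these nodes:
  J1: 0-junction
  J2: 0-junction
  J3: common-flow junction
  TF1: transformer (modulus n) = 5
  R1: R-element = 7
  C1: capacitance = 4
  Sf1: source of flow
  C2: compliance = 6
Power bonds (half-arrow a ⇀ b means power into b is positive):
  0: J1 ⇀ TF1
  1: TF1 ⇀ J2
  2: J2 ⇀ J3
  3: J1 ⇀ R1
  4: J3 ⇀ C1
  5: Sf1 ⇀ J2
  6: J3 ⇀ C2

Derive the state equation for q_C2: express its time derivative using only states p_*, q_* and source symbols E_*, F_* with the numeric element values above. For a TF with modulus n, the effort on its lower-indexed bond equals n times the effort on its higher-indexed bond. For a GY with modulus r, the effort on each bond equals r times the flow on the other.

dq_C2/dt = F_Sf1 - 25*q_C1/28 - 25*q_C2/42

b5 stroke→Sf1  (Sf1 (Sf) sets flow on bond)
b4 stroke→J3  (C1: C, integral causality)
b6 stroke→J3  (C2 outputs effort q/C2)
b2 stroke→J2  (closing 1-jn rule on J3)
b1 stroke→TF1  (0-jn J2 has e-setter on 2)
b0 stroke→J1  (TF1 one-in-one-out from 1)
b3 stroke→R1  (common-e at J1 fixed by 0)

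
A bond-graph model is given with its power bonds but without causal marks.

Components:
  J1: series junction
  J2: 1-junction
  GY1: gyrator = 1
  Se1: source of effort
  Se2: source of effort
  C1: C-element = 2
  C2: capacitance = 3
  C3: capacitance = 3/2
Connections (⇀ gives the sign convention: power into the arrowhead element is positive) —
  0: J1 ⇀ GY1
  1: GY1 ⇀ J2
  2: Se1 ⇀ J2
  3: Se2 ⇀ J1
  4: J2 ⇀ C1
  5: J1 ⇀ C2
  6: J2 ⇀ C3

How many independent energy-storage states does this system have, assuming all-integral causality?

β2 →J2  (Se1 fixes effort; stroke away)
β3 →J1  (Se2 (Se) sets effort on bond)
β4 →J2  (C1 integral (e out))
β5 →J1  (C2: C, integral causality)
β0 →GY1  (only one flow-in slot at J1)
β1 →GY1  (GY1 both-in/both-out from 0)
β6 →J2  (J2: bond 1 brought flow, rest push out)

3  (C1, C2, C3 all integral)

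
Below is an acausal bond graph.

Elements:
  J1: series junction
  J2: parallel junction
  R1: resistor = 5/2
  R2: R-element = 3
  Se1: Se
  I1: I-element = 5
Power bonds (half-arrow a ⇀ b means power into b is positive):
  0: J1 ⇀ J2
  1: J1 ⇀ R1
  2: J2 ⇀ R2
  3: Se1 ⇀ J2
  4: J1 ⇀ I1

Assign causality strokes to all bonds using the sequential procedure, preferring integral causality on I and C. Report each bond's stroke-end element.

b0 |J1
b1 |J1
b2 |R2
b3 |J2
b4 |I1

b3 stroke at J2  (Se1: effort source, stroke at far end)
b0 stroke at J1  (J2: bond 3 brought effort, rest push out)
b2 stroke at R2  (common-e at J2 fixed by 3)
b4 stroke at I1  (prefer integral on I1)
b1 stroke at J1  (J1: bond 4 brought flow, rest push out)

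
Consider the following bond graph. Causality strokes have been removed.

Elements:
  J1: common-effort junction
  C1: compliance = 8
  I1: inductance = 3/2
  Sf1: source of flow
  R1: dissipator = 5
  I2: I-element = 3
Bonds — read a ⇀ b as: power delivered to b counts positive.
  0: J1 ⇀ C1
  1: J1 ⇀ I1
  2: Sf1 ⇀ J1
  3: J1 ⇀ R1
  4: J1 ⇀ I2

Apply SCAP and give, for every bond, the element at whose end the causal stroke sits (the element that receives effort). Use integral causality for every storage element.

bond 0 |J1
bond 1 |I1
bond 2 |Sf1
bond 3 |R1
bond 4 |I2

#2 stroke at Sf1  (Sf1 (Sf) sets flow on bond)
#0 stroke at J1  (C1: C, integral causality)
#1 stroke at I1  (common-e at J1 fixed by 0)
#3 stroke at R1  (common-e at J1 fixed by 0)
#4 stroke at I2  (J1 effort already set via bond 0)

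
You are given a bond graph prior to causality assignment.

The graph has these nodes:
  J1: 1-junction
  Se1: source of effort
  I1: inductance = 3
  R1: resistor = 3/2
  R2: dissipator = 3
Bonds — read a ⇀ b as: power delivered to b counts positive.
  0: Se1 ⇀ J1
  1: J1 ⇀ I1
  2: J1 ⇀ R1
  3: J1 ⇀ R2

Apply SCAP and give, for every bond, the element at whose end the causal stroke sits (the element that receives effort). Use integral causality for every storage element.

#0 |J1
#1 |I1
#2 |J1
#3 |J1

#0 stroke→J1  (Se1 fixes effort; stroke away)
#1 stroke→I1  (I1 outputs flow p/I1)
#2 stroke→J1  (J1 flow already set via bond 1)
#3 stroke→J1  (1-jn J1 has f-setter on 1)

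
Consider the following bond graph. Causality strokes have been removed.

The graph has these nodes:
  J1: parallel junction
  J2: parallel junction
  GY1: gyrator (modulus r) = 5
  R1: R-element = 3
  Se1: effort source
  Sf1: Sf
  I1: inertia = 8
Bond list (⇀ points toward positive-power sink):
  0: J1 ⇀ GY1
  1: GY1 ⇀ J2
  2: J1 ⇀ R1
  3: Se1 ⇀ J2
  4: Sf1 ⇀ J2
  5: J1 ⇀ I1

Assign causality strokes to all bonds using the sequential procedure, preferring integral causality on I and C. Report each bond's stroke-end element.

β3 stroke at J2  (Se1: effort source, stroke at far end)
β4 stroke at Sf1  (Sf1 (Sf) sets flow on bond)
β1 stroke at GY1  (J2 effort already set via bond 3)
β0 stroke at GY1  (through GY1, causality inverts; strokes same side of GY1)
β5 stroke at I1  (I1 integral (f out))
β2 stroke at J1  (only one effort-in slot at J1)

bond 0 →GY1
bond 1 →GY1
bond 2 →J1
bond 3 →J2
bond 4 →Sf1
bond 5 →I1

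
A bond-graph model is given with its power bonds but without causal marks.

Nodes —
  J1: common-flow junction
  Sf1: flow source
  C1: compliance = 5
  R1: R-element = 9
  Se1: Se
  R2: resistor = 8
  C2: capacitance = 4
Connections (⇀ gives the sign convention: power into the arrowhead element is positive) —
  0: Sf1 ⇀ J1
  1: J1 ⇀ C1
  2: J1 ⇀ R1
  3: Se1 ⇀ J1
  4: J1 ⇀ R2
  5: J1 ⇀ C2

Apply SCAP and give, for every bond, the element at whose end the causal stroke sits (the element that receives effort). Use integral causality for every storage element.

bond 0 stroke at Sf1
bond 1 stroke at J1
bond 2 stroke at J1
bond 3 stroke at J1
bond 4 stroke at J1
bond 5 stroke at J1

bond 0 stroke→Sf1  (Sf1 (Sf) sets flow on bond)
bond 3 stroke→J1  (source Se1 imposes e)
bond 1 stroke→J1  (J1: bond 0 brought flow, rest push out)
bond 2 stroke→J1  (1-jn J1 has f-setter on 0)
bond 4 stroke→J1  (common-f at J1 fixed by 0)
bond 5 stroke→J1  (1-jn J1 has f-setter on 0)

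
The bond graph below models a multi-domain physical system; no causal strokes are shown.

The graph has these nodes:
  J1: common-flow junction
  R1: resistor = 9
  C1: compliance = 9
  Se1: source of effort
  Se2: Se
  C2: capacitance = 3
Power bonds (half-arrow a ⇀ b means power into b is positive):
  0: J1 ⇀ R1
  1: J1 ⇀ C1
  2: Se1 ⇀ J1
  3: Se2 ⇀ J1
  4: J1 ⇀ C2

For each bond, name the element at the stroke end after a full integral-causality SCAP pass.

#2 |J1  (Se1 (Se) sets effort on bond)
#3 |J1  (Se2 (Se) sets effort on bond)
#1 |J1  (prefer integral on C1)
#4 |J1  (prefer integral on C2)
#0 |R1  (J1: last free bond brings flow in)

bond 0 stroke at R1
bond 1 stroke at J1
bond 2 stroke at J1
bond 3 stroke at J1
bond 4 stroke at J1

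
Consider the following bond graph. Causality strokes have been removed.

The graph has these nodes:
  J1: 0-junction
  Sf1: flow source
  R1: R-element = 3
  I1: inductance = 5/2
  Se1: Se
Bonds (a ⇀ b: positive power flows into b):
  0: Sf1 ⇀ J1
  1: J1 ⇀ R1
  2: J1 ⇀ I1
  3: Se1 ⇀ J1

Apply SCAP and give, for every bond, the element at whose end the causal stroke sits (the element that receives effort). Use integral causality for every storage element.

#0 |Sf1
#1 |R1
#2 |I1
#3 |J1

#0 stroke at Sf1  (source Sf1 imposes f)
#3 stroke at J1  (source Se1 imposes e)
#1 stroke at R1  (common-e at J1 fixed by 3)
#2 stroke at I1  (0-jn J1 has e-setter on 3)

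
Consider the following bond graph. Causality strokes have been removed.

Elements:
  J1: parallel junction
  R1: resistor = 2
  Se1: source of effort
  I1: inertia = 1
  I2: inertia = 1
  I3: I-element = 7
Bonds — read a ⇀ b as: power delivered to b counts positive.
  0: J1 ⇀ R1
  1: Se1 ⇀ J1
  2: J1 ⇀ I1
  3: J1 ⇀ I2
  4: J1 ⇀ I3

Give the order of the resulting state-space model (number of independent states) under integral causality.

3  (I1, I2, I3 all integral)

bond 1 |J1  (Se1: effort source, stroke at far end)
bond 0 |R1  (J1: bond 1 brought effort, rest push out)
bond 2 |I1  (J1: bond 1 brought effort, rest push out)
bond 3 |I2  (common-e at J1 fixed by 1)
bond 4 |I3  (common-e at J1 fixed by 1)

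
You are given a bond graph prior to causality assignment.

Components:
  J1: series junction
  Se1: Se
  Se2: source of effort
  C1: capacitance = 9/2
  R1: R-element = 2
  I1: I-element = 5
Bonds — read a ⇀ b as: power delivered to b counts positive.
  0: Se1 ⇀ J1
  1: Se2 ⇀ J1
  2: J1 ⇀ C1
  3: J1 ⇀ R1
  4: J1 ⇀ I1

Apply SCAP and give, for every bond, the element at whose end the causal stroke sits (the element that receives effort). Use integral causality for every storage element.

b0 stroke at J1
b1 stroke at J1
b2 stroke at J1
b3 stroke at J1
b4 stroke at I1

bond 0 →J1  (Se1 (Se) sets effort on bond)
bond 1 →J1  (source Se2 imposes e)
bond 2 →J1  (prefer integral on C1)
bond 4 →I1  (I1: I, integral causality)
bond 3 →J1  (1-jn J1 has f-setter on 4)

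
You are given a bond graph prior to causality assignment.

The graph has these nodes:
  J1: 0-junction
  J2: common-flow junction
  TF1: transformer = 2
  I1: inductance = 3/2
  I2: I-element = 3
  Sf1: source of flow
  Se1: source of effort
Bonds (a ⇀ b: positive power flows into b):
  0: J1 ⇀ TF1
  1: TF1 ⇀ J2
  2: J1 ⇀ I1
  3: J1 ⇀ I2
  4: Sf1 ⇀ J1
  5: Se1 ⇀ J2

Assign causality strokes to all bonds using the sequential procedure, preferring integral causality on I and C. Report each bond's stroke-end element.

b4 stroke at Sf1  (Sf1: flow source, stroke at near end)
b5 stroke at J2  (Se1: effort source, stroke at far end)
b1 stroke at TF1  (J2: last free bond brings flow in)
b0 stroke at J1  (TF1: transformer flips bond 1)
b2 stroke at I1  (J1 effort already set via bond 0)
b3 stroke at I2  (J1 effort already set via bond 0)

#0 |J1
#1 |TF1
#2 |I1
#3 |I2
#4 |Sf1
#5 |J2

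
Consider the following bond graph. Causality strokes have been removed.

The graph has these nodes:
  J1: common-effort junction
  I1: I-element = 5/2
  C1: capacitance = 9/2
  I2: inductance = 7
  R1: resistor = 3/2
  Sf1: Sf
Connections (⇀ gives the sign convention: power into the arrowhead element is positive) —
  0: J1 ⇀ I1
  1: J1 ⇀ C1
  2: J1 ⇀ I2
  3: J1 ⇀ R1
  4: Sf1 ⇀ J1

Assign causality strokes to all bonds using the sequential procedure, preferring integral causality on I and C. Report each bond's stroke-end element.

#4 →Sf1  (Sf1 fixes flow; stroke at Sf1)
#0 →I1  (I1: I, integral causality)
#1 →J1  (C1 outputs effort q/C1)
#2 →I2  (common-e at J1 fixed by 1)
#3 →R1  (0-jn J1 has e-setter on 1)

#0 |I1
#1 |J1
#2 |I2
#3 |R1
#4 |Sf1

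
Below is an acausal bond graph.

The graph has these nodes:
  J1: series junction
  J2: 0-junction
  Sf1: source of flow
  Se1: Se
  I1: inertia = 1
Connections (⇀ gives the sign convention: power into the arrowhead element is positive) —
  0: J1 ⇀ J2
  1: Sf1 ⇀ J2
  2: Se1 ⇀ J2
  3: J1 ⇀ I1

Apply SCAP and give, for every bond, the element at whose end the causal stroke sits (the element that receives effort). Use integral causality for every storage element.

β0 stroke→J1
β1 stroke→Sf1
β2 stroke→J2
β3 stroke→I1

#1 stroke→Sf1  (source Sf1 imposes f)
#2 stroke→J2  (Se1: effort source, stroke at far end)
#0 stroke→J1  (common-e at J2 fixed by 2)
#3 stroke→I1  (J1: last free bond brings flow in)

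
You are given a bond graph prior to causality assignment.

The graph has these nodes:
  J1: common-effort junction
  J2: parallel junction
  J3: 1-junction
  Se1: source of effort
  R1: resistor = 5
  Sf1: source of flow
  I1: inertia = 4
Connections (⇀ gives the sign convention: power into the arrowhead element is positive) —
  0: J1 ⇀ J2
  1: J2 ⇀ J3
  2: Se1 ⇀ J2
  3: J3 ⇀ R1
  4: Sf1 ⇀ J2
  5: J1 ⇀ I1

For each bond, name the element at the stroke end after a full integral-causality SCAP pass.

β0 →J1
β1 →J3
β2 →J2
β3 →R1
β4 →Sf1
β5 →I1

#2 |J2  (Se1 fixes effort; stroke away)
#4 |Sf1  (source Sf1 imposes f)
#0 |J1  (J2: bond 2 brought effort, rest push out)
#1 |J3  (0-jn J2 has e-setter on 2)
#3 |R1  (J3: last free bond brings flow in)
#5 |I1  (common-e at J1 fixed by 0)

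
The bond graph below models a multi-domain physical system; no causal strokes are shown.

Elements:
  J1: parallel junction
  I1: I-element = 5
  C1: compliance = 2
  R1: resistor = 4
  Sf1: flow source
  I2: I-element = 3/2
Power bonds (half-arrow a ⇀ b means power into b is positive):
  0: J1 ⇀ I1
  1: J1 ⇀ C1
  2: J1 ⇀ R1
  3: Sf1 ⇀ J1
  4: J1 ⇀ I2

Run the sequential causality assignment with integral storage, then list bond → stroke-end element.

b0 stroke→I1
b1 stroke→J1
b2 stroke→R1
b3 stroke→Sf1
b4 stroke→I2

β3 |Sf1  (Sf1 (Sf) sets flow on bond)
β0 |I1  (I1: I, integral causality)
β1 |J1  (C1 outputs effort q/C1)
β2 |R1  (J1: bond 1 brought effort, rest push out)
β4 |I2  (0-jn J1 has e-setter on 1)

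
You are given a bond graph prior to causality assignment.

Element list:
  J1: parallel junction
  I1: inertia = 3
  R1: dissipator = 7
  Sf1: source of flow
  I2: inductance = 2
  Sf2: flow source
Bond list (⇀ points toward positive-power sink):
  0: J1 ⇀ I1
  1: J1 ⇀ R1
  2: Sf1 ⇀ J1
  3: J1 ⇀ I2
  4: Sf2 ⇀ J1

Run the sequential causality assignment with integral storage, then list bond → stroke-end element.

#2 stroke→Sf1  (source Sf1 imposes f)
#4 stroke→Sf2  (Sf2: flow source, stroke at near end)
#0 stroke→I1  (I1 outputs flow p/I1)
#3 stroke→I2  (I2: I, integral causality)
#1 stroke→J1  (closing 0-jn rule on J1)

β0 stroke at I1
β1 stroke at J1
β2 stroke at Sf1
β3 stroke at I2
β4 stroke at Sf2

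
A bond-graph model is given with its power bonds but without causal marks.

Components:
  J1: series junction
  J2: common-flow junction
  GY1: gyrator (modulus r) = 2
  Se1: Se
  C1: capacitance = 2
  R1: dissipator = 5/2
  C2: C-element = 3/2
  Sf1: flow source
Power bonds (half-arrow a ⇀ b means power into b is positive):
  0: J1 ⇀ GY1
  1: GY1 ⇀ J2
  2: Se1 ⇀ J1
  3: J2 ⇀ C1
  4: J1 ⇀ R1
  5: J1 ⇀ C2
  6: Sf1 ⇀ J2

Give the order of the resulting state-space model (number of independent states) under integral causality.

2  (C1, C2 all integral)

b2 |J1  (Se1: effort source, stroke at far end)
b6 |Sf1  (Sf1: flow source, stroke at near end)
b1 |J2  (J2 flow already set via bond 6)
b3 |J2  (common-f at J2 fixed by 6)
b0 |J1  (through GY1, causality inverts; strokes same side of GY1)
b5 |J1  (C2: C, integral causality)
b4 |R1  (J1 needs exactly one f-in)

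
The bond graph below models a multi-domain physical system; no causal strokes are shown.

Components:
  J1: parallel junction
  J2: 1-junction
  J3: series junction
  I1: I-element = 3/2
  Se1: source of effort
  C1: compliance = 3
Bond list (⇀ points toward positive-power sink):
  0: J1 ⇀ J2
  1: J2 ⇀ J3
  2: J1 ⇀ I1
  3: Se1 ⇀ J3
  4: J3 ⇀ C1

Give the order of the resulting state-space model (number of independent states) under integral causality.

bond 3 →J3  (Se1: effort source, stroke at far end)
bond 2 →I1  (I1 outputs flow p/I1)
bond 0 →J1  (J1: last free bond brings effort in)
bond 1 →J2  (J2: bond 0 brought flow, rest push out)
bond 4 →J3  (1-jn J3 has f-setter on 1)

2  (C1, I1 all integral)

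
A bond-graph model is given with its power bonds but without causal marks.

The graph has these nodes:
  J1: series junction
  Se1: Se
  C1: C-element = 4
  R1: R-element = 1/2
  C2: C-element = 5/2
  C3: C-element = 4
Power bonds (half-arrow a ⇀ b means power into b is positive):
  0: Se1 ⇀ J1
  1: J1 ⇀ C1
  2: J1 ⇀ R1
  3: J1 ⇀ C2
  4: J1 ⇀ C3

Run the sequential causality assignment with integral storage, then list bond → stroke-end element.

#0 →J1  (Se1 (Se) sets effort on bond)
#1 →J1  (C1 outputs effort q/C1)
#3 →J1  (C2: C, integral causality)
#4 →J1  (C3 integral (e out))
#2 →R1  (J1 needs exactly one f-in)

#0 stroke at J1
#1 stroke at J1
#2 stroke at R1
#3 stroke at J1
#4 stroke at J1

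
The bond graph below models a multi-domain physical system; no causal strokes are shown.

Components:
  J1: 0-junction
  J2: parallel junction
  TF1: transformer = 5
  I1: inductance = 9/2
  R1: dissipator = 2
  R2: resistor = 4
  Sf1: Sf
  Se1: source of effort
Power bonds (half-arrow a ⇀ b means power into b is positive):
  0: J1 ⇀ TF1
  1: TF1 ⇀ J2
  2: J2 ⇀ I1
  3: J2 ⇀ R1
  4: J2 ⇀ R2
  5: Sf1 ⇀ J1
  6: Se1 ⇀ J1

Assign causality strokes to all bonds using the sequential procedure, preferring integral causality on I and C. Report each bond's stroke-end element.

bond 5 stroke at Sf1  (Sf1 fixes flow; stroke at Sf1)
bond 6 stroke at J1  (Se1 fixes effort; stroke away)
bond 0 stroke at TF1  (J1 effort already set via bond 6)
bond 1 stroke at J2  (TF1 one-in-one-out from 0)
bond 2 stroke at I1  (common-e at J2 fixed by 1)
bond 3 stroke at R1  (J2 effort already set via bond 1)
bond 4 stroke at R2  (0-jn J2 has e-setter on 1)

β0 stroke→TF1
β1 stroke→J2
β2 stroke→I1
β3 stroke→R1
β4 stroke→R2
β5 stroke→Sf1
β6 stroke→J1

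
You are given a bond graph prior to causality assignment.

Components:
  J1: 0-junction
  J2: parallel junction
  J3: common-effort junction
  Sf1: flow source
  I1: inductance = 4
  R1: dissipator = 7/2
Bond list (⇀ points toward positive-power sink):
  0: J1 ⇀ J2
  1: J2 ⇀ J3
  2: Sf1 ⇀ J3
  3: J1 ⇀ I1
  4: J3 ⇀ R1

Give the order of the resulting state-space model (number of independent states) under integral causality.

#2 stroke at Sf1  (Sf1 (Sf) sets flow on bond)
#3 stroke at I1  (I1 integral (f out))
#0 stroke at J1  (closing 0-jn rule on J1)
#1 stroke at J2  (J2 needs exactly one e-in)
#4 stroke at J3  (J3 needs exactly one e-in)

1  (I1 all integral)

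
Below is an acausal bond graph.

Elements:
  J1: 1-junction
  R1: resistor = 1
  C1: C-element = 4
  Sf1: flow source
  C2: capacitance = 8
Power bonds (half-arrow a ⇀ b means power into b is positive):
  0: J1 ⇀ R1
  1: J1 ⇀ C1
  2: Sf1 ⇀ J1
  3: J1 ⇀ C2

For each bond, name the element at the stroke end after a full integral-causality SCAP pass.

b2 |Sf1  (Sf1: flow source, stroke at near end)
b0 |J1  (J1: bond 2 brought flow, rest push out)
b1 |J1  (1-jn J1 has f-setter on 2)
b3 |J1  (common-f at J1 fixed by 2)

bond 0 →J1
bond 1 →J1
bond 2 →Sf1
bond 3 →J1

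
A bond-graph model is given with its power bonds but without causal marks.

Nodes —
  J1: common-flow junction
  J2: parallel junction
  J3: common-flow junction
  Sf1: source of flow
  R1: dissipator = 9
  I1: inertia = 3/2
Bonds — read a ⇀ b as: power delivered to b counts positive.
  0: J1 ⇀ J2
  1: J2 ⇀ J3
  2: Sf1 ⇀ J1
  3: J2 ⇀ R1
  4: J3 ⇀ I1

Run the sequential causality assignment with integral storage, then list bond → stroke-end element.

β0 →J1
β1 →J3
β2 →Sf1
β3 →J2
β4 →I1

bond 2 →Sf1  (Sf1: flow source, stroke at near end)
bond 0 →J1  (common-f at J1 fixed by 2)
bond 4 →I1  (I1 outputs flow p/I1)
bond 1 →J3  (J3: bond 4 brought flow, rest push out)
bond 3 →J2  (only one effort-in slot at J2)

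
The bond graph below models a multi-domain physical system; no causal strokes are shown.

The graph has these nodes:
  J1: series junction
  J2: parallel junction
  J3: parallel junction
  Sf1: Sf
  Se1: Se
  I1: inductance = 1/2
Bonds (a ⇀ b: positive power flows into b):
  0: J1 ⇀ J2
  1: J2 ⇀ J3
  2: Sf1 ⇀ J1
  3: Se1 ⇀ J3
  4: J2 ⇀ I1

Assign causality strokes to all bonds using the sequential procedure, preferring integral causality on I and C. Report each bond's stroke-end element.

b0 |J1
b1 |J2
b2 |Sf1
b3 |J3
b4 |I1

#2 stroke→Sf1  (Sf1: flow source, stroke at near end)
#3 stroke→J3  (Se1 fixes effort; stroke away)
#0 stroke→J1  (J1 flow already set via bond 2)
#1 stroke→J2  (J3: bond 3 brought effort, rest push out)
#4 stroke→I1  (J2 effort already set via bond 1)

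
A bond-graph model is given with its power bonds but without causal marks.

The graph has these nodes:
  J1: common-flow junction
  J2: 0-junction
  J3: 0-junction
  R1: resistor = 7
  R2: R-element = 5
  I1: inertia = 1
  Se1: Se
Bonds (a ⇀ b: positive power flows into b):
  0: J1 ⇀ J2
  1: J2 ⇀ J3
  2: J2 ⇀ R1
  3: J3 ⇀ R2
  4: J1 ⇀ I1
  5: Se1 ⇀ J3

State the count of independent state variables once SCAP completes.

#5 →J3  (source Se1 imposes e)
#1 →J2  (common-e at J3 fixed by 5)
#3 →R2  (0-jn J3 has e-setter on 5)
#0 →J1  (0-jn J2 has e-setter on 1)
#2 →R1  (0-jn J2 has e-setter on 1)
#4 →I1  (only one flow-in slot at J1)

1  (I1 all integral)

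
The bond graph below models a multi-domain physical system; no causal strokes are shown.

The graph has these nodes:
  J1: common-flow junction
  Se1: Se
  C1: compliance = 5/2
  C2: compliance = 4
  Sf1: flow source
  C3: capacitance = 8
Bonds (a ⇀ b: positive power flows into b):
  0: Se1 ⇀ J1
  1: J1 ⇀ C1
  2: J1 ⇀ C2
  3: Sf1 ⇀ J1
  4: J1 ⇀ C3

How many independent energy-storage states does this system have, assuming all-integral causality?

#0 →J1  (source Se1 imposes e)
#3 →Sf1  (Sf1 (Sf) sets flow on bond)
#1 →J1  (J1: bond 3 brought flow, rest push out)
#2 →J1  (J1: bond 3 brought flow, rest push out)
#4 →J1  (common-f at J1 fixed by 3)

3  (C1, C2, C3 all integral)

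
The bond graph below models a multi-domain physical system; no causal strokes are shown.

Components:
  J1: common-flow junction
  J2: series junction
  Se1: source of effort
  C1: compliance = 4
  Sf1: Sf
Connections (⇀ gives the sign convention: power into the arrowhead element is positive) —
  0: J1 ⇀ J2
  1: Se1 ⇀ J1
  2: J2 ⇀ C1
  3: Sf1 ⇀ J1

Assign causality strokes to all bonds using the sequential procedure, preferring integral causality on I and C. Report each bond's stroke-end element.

#0 stroke→J1
#1 stroke→J1
#2 stroke→J2
#3 stroke→Sf1

bond 1 stroke at J1  (Se1 fixes effort; stroke away)
bond 3 stroke at Sf1  (Sf1 (Sf) sets flow on bond)
bond 0 stroke at J1  (J1: bond 3 brought flow, rest push out)
bond 2 stroke at J2  (J2 flow already set via bond 0)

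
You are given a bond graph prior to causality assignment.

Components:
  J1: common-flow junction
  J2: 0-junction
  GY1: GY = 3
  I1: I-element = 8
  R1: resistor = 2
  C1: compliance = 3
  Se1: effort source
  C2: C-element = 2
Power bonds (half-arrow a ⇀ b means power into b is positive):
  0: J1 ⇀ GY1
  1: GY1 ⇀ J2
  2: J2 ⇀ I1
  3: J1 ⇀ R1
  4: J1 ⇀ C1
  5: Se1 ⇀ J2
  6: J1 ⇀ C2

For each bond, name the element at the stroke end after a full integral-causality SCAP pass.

b0 |GY1
b1 |GY1
b2 |I1
b3 |J1
b4 |J1
b5 |J2
b6 |J1

β5 stroke at J2  (source Se1 imposes e)
β1 stroke at GY1  (common-e at J2 fixed by 5)
β2 stroke at I1  (0-jn J2 has e-setter on 5)
β0 stroke at GY1  (GY1 both-in/both-out from 1)
β3 stroke at J1  (1-jn J1 has f-setter on 0)
β4 stroke at J1  (J1: bond 0 brought flow, rest push out)
β6 stroke at J1  (1-jn J1 has f-setter on 0)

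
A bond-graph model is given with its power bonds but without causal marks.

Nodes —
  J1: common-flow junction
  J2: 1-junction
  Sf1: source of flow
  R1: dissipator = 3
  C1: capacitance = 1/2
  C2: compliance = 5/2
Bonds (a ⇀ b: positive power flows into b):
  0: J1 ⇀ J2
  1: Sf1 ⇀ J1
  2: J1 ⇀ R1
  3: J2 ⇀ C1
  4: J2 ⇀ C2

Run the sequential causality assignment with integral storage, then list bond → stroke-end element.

b1 stroke at Sf1  (source Sf1 imposes f)
b0 stroke at J1  (common-f at J1 fixed by 1)
b2 stroke at J1  (J1: bond 1 brought flow, rest push out)
b3 stroke at J2  (J2: bond 0 brought flow, rest push out)
b4 stroke at J2  (common-f at J2 fixed by 0)

b0 stroke at J1
b1 stroke at Sf1
b2 stroke at J1
b3 stroke at J2
b4 stroke at J2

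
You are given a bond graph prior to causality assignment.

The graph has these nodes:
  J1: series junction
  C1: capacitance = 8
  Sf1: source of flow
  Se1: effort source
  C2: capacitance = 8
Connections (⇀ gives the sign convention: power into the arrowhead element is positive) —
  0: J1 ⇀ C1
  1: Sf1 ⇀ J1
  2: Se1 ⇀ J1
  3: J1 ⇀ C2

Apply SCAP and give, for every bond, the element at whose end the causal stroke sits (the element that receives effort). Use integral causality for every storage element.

β1 stroke→Sf1  (Sf1 fixes flow; stroke at Sf1)
β2 stroke→J1  (Se1: effort source, stroke at far end)
β0 stroke→J1  (J1 flow already set via bond 1)
β3 stroke→J1  (J1 flow already set via bond 1)

bond 0 stroke at J1
bond 1 stroke at Sf1
bond 2 stroke at J1
bond 3 stroke at J1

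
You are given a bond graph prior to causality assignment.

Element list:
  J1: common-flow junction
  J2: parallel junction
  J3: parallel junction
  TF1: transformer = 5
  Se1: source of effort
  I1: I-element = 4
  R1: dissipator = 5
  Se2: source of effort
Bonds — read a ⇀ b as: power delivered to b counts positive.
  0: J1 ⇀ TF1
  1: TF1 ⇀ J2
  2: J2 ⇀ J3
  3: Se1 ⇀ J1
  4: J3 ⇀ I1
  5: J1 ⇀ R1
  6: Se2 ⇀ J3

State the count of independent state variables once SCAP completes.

1  (I1 all integral)

bond 3 stroke→J1  (Se1: effort source, stroke at far end)
bond 6 stroke→J3  (source Se2 imposes e)
bond 2 stroke→J2  (J3: bond 6 brought effort, rest push out)
bond 4 stroke→I1  (0-jn J3 has e-setter on 6)
bond 1 stroke→TF1  (J2: bond 2 brought effort, rest push out)
bond 0 stroke→J1  (TF1: transformer flips bond 1)
bond 5 stroke→R1  (only one flow-in slot at J1)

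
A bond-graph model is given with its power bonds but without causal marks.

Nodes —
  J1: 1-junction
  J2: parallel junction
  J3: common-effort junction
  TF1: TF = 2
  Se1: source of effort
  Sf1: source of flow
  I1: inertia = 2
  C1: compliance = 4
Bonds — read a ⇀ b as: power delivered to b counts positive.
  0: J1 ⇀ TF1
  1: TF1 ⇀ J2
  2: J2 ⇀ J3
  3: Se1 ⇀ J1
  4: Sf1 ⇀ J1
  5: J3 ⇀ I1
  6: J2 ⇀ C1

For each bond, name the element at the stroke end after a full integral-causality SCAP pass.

b0 →J1
b1 →TF1
b2 →J3
b3 →J1
b4 →Sf1
b5 →I1
b6 →J2

b3 stroke at J1  (Se1 fixes effort; stroke away)
b4 stroke at Sf1  (Sf1 fixes flow; stroke at Sf1)
b0 stroke at J1  (common-f at J1 fixed by 4)
b1 stroke at TF1  (TF1 one-in-one-out from 0)
b5 stroke at I1  (I1 outputs flow p/I1)
b2 stroke at J3  (J3: last free bond brings effort in)
b6 stroke at J2  (J2: last free bond brings effort in)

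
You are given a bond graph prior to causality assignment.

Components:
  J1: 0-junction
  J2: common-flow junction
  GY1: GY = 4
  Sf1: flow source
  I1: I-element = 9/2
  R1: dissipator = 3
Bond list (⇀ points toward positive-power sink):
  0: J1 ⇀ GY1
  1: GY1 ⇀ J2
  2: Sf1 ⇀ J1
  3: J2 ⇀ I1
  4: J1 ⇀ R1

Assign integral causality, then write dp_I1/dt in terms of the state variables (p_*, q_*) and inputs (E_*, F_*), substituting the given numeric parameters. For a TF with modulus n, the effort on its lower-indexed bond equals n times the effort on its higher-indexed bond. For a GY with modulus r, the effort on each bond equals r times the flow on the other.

dp_I1/dt = 4*F_Sf1 - 32*p_I1/27

#2 stroke→Sf1  (Sf1 (Sf) sets flow on bond)
#3 stroke→I1  (prefer integral on I1)
#1 stroke→J2  (J2 flow already set via bond 3)
#0 stroke→J1  (GY GY1: same side as bond 1)
#4 stroke→R1  (J1: bond 0 brought effort, rest push out)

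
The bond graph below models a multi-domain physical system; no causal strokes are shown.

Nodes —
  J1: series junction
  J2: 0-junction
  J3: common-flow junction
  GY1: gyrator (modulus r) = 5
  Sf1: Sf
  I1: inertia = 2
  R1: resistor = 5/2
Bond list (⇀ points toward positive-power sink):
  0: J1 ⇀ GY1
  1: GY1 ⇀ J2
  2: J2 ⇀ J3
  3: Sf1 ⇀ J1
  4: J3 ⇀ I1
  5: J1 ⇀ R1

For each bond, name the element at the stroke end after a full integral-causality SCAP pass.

b3 stroke→Sf1  (source Sf1 imposes f)
b0 stroke→J1  (J1: bond 3 brought flow, rest push out)
b5 stroke→J1  (J1 flow already set via bond 3)
b1 stroke→J2  (GY1 both-in/both-out from 0)
b2 stroke→J3  (0-jn J2 has e-setter on 1)
b4 stroke→I1  (J3 needs exactly one f-in)

#0 stroke→J1
#1 stroke→J2
#2 stroke→J3
#3 stroke→Sf1
#4 stroke→I1
#5 stroke→J1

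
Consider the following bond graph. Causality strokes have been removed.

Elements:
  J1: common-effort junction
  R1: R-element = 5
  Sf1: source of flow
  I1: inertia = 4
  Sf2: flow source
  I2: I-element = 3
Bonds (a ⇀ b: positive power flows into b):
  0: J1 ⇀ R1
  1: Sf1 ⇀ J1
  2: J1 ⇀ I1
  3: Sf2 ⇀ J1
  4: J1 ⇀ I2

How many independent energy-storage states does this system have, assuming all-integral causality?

bond 1 stroke→Sf1  (Sf1: flow source, stroke at near end)
bond 3 stroke→Sf2  (Sf2 (Sf) sets flow on bond)
bond 2 stroke→I1  (I1 integral (f out))
bond 4 stroke→I2  (I2 integral (f out))
bond 0 stroke→J1  (J1: last free bond brings effort in)

2  (I1, I2 all integral)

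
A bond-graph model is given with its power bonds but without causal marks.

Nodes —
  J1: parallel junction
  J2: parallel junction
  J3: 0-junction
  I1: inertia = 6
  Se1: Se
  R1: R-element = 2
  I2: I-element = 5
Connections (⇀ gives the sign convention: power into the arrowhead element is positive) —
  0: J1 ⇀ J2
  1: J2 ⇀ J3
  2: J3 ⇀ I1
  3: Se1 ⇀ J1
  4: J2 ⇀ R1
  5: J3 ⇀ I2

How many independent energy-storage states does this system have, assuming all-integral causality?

β3 stroke→J1  (Se1 fixes effort; stroke away)
β0 stroke→J2  (0-jn J1 has e-setter on 3)
β1 stroke→J3  (J2: bond 0 brought effort, rest push out)
β4 stroke→R1  (common-e at J2 fixed by 0)
β2 stroke→I1  (J3 effort already set via bond 1)
β5 stroke→I2  (common-e at J3 fixed by 1)

2  (I1, I2 all integral)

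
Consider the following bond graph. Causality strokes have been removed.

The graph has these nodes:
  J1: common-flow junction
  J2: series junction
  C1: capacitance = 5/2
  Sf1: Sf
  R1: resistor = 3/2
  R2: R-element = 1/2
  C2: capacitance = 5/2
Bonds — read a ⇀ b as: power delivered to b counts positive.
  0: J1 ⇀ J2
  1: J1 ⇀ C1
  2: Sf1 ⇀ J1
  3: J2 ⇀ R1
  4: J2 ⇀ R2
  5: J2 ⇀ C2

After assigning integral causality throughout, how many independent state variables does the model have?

2  (C1, C2 all integral)

β2 stroke→Sf1  (source Sf1 imposes f)
β0 stroke→J1  (common-f at J1 fixed by 2)
β1 stroke→J1  (J1: bond 2 brought flow, rest push out)
β3 stroke→J2  (1-jn J2 has f-setter on 0)
β4 stroke→J2  (J2: bond 0 brought flow, rest push out)
β5 stroke→J2  (J2: bond 0 brought flow, rest push out)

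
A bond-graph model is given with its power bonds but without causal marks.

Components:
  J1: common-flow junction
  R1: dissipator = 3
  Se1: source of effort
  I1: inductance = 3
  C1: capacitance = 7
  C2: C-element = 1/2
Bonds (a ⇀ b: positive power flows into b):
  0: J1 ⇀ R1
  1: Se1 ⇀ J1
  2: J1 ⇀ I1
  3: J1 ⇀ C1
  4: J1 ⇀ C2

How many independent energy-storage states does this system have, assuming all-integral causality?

3  (C1, C2, I1 all integral)

#1 →J1  (Se1: effort source, stroke at far end)
#2 →I1  (I1 outputs flow p/I1)
#0 →J1  (common-f at J1 fixed by 2)
#3 →J1  (common-f at J1 fixed by 2)
#4 →J1  (J1 flow already set via bond 2)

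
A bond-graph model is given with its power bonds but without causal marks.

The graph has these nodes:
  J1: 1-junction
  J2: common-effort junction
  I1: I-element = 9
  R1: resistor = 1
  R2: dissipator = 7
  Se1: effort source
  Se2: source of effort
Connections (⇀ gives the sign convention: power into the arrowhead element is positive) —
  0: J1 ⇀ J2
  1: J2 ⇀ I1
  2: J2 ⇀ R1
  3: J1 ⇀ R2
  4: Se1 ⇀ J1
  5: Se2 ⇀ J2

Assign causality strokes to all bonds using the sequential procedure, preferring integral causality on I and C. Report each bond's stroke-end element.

β0 stroke→J1
β1 stroke→I1
β2 stroke→R1
β3 stroke→R2
β4 stroke→J1
β5 stroke→J2

#4 stroke→J1  (Se1: effort source, stroke at far end)
#5 stroke→J2  (Se2 (Se) sets effort on bond)
#0 stroke→J1  (J2: bond 5 brought effort, rest push out)
#1 stroke→I1  (0-jn J2 has e-setter on 5)
#2 stroke→R1  (0-jn J2 has e-setter on 5)
#3 stroke→R2  (only one flow-in slot at J1)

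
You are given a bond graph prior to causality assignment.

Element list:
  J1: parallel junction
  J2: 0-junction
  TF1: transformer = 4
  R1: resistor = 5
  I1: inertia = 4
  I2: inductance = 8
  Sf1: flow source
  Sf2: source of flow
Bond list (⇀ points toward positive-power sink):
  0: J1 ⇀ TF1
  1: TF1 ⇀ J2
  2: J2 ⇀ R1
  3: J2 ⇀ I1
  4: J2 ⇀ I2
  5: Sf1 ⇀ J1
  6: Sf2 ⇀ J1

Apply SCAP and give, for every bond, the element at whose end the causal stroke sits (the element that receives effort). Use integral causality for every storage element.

β5 stroke→Sf1  (Sf1: flow source, stroke at near end)
β6 stroke→Sf2  (Sf2 (Sf) sets flow on bond)
β0 stroke→J1  (J1: last free bond brings effort in)
β1 stroke→TF1  (TF1: transformer flips bond 0)
β3 stroke→I1  (I1 outputs flow p/I1)
β4 stroke→I2  (I2: I, integral causality)
β2 stroke→J2  (closing 0-jn rule on J2)

#0 →J1
#1 →TF1
#2 →J2
#3 →I1
#4 →I2
#5 →Sf1
#6 →Sf2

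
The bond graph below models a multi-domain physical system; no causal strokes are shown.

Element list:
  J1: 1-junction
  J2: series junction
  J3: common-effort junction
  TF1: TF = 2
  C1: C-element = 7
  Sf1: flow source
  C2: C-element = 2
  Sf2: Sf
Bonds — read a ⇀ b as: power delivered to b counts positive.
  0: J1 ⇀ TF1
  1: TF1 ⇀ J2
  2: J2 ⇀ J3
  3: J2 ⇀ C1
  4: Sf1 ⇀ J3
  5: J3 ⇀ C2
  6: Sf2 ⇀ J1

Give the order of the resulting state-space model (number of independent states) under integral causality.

β4 →Sf1  (Sf1 (Sf) sets flow on bond)
β6 →Sf2  (Sf2 fixes flow; stroke at Sf2)
β0 →J1  (J1 flow already set via bond 6)
β1 →TF1  (TF1: transformer flips bond 0)
β2 →J2  (common-f at J2 fixed by 1)
β3 →J2  (J2: bond 1 brought flow, rest push out)
β5 →J3  (only one effort-in slot at J3)

2  (C1, C2 all integral)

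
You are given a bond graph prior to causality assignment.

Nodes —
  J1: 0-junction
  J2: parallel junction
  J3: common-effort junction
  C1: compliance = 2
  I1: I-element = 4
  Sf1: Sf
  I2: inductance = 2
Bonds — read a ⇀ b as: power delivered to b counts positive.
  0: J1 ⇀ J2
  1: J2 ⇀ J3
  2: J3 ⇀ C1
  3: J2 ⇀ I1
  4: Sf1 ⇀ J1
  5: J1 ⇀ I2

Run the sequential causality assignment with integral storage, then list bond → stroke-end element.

b4 |Sf1  (Sf1 fixes flow; stroke at Sf1)
b2 |J3  (C1: C, integral causality)
b1 |J2  (J3: bond 2 brought effort, rest push out)
b0 |J1  (J2 effort already set via bond 1)
b3 |I1  (J2 effort already set via bond 1)
b5 |I2  (J1: bond 0 brought effort, rest push out)

β0 stroke→J1
β1 stroke→J2
β2 stroke→J3
β3 stroke→I1
β4 stroke→Sf1
β5 stroke→I2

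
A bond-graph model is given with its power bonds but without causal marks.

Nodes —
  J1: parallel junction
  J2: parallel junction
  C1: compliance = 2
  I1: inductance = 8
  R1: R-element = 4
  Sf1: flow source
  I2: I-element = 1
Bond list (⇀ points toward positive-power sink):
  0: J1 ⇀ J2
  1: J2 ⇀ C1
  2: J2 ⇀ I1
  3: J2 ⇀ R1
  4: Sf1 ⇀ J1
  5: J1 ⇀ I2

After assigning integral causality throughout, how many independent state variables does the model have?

3  (C1, I1, I2 all integral)

bond 4 →Sf1  (Sf1 (Sf) sets flow on bond)
bond 1 →J2  (C1 integral (e out))
bond 0 →J1  (common-e at J2 fixed by 1)
bond 2 →I1  (0-jn J2 has e-setter on 1)
bond 3 →R1  (J2: bond 1 brought effort, rest push out)
bond 5 →I2  (J1: bond 0 brought effort, rest push out)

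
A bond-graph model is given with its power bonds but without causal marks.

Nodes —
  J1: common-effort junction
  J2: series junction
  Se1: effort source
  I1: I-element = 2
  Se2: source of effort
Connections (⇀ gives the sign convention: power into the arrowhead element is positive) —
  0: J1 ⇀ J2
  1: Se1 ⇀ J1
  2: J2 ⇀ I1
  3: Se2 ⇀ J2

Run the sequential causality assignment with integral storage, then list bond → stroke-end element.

bond 0 |J2
bond 1 |J1
bond 2 |I1
bond 3 |J2

#1 |J1  (Se1 fixes effort; stroke away)
#3 |J2  (source Se2 imposes e)
#0 |J2  (J1 effort already set via bond 1)
#2 |I1  (closing 1-jn rule on J2)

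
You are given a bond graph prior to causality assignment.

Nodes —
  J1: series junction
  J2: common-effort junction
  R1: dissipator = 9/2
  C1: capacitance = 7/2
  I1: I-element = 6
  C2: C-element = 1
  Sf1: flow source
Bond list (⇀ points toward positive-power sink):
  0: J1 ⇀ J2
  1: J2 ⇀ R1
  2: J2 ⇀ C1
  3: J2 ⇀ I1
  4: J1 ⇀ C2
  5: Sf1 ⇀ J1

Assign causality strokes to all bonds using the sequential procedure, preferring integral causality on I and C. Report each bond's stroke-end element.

bond 5 |Sf1  (Sf1 (Sf) sets flow on bond)
bond 0 |J1  (1-jn J1 has f-setter on 5)
bond 4 |J1  (J1 flow already set via bond 5)
bond 2 |J2  (C1 integral (e out))
bond 1 |R1  (0-jn J2 has e-setter on 2)
bond 3 |I1  (J2 effort already set via bond 2)

β0 stroke→J1
β1 stroke→R1
β2 stroke→J2
β3 stroke→I1
β4 stroke→J1
β5 stroke→Sf1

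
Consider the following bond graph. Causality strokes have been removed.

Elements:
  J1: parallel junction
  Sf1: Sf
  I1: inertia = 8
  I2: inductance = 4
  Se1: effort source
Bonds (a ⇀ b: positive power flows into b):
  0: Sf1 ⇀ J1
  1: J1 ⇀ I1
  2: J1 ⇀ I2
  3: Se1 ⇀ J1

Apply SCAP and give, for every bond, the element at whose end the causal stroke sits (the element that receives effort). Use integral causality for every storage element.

b0 →Sf1  (Sf1 fixes flow; stroke at Sf1)
b3 →J1  (source Se1 imposes e)
b1 →I1  (J1: bond 3 brought effort, rest push out)
b2 →I2  (J1 effort already set via bond 3)

b0 stroke at Sf1
b1 stroke at I1
b2 stroke at I2
b3 stroke at J1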